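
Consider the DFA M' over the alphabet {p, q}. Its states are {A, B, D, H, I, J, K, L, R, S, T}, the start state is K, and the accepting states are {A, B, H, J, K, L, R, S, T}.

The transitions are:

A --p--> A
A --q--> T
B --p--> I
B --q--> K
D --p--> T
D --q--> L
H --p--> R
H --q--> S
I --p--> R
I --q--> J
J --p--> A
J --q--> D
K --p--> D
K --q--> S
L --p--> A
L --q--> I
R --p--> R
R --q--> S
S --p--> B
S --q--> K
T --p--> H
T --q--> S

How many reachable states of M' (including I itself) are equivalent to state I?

2

All states are reachable from the start state.
Initial partition by acceptance: {A,B,H,J,K,L,R,S,T} | {D,I}.
Split {A,B,H,J,K,L,R,S,T} by δ(·,p) → {A,H,J,L,R,S,T} and {B,K}.
Refine {A,H,J,L,R,S,T} on symbol p: members go to different blocks, giving {A,H,J,L,R,T} and {S}.
Refine {A,H,J,L,R,T} on symbol q: members go to different blocks, giving {H,R,T} and {J,L} and {A}.
Split {B,K} by δ(·,q) → {B} and {K}.
The partition is now stable with 7 blocks: {H,R,T} | {D,I} | {B} | {S} | {J,L} | {A} | {K}.
State I belongs to the block {D,I}, which has 2 states.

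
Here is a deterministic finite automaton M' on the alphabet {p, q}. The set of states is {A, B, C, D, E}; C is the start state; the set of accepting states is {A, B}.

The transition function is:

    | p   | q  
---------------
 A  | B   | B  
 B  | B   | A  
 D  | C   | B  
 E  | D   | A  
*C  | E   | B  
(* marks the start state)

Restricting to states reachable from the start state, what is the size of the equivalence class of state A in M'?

2

All states are reachable from the start state.
P0 = {A,B} | {C,D,E}.
No further refinement is possible. Final partition (2 blocks): {A,B} | {C,D,E}.
The equivalence class containing A is {A,B}, of size 2.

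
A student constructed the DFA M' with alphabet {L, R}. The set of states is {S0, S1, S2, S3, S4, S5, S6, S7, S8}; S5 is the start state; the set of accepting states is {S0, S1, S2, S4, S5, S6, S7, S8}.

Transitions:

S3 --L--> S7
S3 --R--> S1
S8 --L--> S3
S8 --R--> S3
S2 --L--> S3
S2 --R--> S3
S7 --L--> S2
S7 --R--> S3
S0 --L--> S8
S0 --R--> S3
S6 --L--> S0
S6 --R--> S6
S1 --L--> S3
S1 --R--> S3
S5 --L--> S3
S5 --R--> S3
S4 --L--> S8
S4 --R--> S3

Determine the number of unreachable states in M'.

Starting at S5 and following transitions, the reachable set is {S1, S2, S3, S5, S7}. That leaves S0, S4, S6, S8 unreachable — 4 in total.

4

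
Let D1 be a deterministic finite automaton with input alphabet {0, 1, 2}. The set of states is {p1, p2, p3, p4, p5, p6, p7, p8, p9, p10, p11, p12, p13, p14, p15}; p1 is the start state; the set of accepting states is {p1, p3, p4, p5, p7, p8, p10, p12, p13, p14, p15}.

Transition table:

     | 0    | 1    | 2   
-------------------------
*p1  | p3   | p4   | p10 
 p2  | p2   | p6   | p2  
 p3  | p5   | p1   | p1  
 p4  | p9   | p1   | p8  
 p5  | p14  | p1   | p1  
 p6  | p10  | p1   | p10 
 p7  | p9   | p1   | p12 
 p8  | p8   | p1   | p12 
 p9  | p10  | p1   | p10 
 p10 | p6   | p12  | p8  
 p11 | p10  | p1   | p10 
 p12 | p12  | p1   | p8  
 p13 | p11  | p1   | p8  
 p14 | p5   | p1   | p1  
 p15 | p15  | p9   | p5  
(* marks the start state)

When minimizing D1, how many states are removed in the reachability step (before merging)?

5

Starting at p1 and following transitions, the reachable set is {p1, p3, p4, p5, p6, p8, p9, p10, p12, p14}. That leaves p2, p7, p11, p13, p15 unreachable — 5 in total.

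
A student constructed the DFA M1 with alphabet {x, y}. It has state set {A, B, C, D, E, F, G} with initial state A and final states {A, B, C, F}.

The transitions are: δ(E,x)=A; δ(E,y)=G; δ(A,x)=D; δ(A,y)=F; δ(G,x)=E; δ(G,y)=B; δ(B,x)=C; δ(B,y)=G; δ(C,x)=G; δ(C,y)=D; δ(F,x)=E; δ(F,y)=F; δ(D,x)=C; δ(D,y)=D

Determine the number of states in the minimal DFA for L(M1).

7

P0 = {A,B,C,F} | {D,E,G}.
Refine {A,B,C,F} on symbol x: members go to different blocks, giving {A,C,F} and {B}.
On input y, block {A,C,F} splits into {A,F} and {C}.
Refine {D,E,G} on symbol x: members go to different blocks, giving {D} and {E} and {G}.
Split {A,F} by δ(·,x) → {A} and {F}.
The partition is now stable with 7 blocks: {A} | {D} | {B} | {C} | {E} | {G} | {F}.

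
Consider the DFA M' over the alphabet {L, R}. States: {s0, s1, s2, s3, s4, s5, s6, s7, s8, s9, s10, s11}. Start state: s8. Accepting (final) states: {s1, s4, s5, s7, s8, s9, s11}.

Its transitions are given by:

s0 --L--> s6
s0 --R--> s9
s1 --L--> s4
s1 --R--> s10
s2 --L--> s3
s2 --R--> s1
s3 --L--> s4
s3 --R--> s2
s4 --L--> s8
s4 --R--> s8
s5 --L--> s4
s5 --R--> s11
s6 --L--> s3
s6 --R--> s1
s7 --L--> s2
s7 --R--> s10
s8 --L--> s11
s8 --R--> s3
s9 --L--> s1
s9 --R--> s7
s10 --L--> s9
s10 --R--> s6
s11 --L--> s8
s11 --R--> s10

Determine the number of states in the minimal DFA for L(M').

Reachable states from the start: {s1,s2,s3,s4,s6,s7,s8,s9,s10,s11}. Unreachable: {s0,s5} — drop them.
Initial partition by acceptance: {s1,s4,s7,s8,s9,s11} | {s2,s3,s6,s10}.
Split {s1,s4,s7,s8,s9,s11} by δ(·,L) → {s1,s4,s8,s9,s11} and {s7}.
Split {s1,s4,s8,s9,s11} by δ(·,R) → {s1,s8,s11} and {s4} and {s9}.
Split {s1,s8,s11} by δ(·,L) → {s8,s11} and {s1}.
Split {s2,s3,s6,s10} by δ(·,L) → {s2,s6} and {s3} and {s10}.
On input R, block {s8,s11} splits into {s8} and {s11}.
No further refinement is possible. Final partition (9 blocks): {s8} | {s2,s6} | {s7} | {s4} | {s9} | {s1} | {s3} | {s10} | {s11}.

9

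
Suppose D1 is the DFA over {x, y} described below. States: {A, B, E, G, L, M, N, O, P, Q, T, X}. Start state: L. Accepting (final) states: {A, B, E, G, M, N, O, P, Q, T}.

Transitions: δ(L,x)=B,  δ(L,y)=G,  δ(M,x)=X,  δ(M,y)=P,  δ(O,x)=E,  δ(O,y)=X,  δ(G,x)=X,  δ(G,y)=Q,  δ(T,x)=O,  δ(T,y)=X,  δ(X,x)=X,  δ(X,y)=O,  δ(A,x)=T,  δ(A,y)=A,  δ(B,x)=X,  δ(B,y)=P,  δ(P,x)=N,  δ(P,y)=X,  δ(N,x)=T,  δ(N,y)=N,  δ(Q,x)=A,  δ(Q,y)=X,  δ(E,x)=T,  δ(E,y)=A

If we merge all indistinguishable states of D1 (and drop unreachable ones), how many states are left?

Reachable states from the start: {A,B,E,G,L,N,O,P,Q,T,X}. Unreachable: {M} — drop them.
P0 = {A,B,E,G,N,O,P,Q,T} | {L,X}.
Split {A,B,E,G,N,O,P,Q,T} by δ(·,x) → {A,E,N,O,P,Q,T} and {B,G}.
Split {A,E,N,O,P,Q,T} by δ(·,y) → {O,P,Q,T} and {A,E,N}.
On input x, block {O,P,Q,T} splits into {O,P,Q} and {T}.
Refine {L,X} on symbol x: members go to different blocks, giving {X} and {L}.
No further refinement is possible. Final partition (6 blocks): {O,P,Q} | {X} | {B,G} | {A,E,N} | {T} | {L}.

6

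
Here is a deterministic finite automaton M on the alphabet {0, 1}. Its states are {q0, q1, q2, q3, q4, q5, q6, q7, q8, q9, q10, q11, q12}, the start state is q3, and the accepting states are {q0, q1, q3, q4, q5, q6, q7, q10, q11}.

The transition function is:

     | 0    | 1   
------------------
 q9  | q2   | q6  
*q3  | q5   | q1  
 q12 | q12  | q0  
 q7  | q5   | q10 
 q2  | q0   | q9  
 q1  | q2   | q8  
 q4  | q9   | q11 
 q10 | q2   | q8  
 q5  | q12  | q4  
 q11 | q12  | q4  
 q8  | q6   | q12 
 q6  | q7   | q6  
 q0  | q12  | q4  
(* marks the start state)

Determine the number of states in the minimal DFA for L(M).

9

Every state is reachable, so we keep all 13.
Initial partition by acceptance: {q0,q1,q3,q4,q5,q6,q7,q10,q11} | {q2,q8,q9,q12}.
Refine {q0,q1,q3,q4,q5,q6,q7,q10,q11} on symbol 0: members go to different blocks, giving {q0,q1,q4,q5,q10,q11} and {q3,q6,q7}.
Refine {q0,q1,q4,q5,q10,q11} on symbol 1: members go to different blocks, giving {q0,q4,q5,q11} and {q1,q10}.
Split {q2,q8,q9,q12} by δ(·,0) → {q9,q12} and {q2} and {q8}.
On input 0, block {q9,q12} splits into {q9} and {q12}.
Refine {q0,q4,q5,q11} on symbol 0: members go to different blocks, giving {q0,q5,q11} and {q4}.
Split {q3,q6,q7} by δ(·,0) → {q3,q7} and {q6}.
Stable partition: {q0,q5,q11} | {q9} | {q3,q7} | {q1,q10} | {q2} | {q8} | {q12} | {q4} | {q6} — 9 equivalence classes.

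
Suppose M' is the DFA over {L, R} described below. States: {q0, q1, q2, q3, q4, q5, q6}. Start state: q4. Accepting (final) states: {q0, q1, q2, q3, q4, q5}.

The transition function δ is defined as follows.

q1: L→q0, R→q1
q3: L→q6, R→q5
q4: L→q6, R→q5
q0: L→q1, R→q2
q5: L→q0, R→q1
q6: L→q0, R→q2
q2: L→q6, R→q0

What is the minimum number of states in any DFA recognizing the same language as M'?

States {q3} cannot be reached from the start state, so discard them.
Start with accepting vs non-accepting: {q0,q1,q2,q4,q5} | {q6}.
On input L, block {q0,q1,q2,q4,q5} splits into {q0,q1,q5} and {q2,q4}.
Split {q0,q1,q5} by δ(·,R) → {q1,q5} and {q0}.
On input R, block {q2,q4} splits into {q2} and {q4}.
The partition is now stable with 5 blocks: {q1,q5} | {q6} | {q2} | {q0} | {q4}.

5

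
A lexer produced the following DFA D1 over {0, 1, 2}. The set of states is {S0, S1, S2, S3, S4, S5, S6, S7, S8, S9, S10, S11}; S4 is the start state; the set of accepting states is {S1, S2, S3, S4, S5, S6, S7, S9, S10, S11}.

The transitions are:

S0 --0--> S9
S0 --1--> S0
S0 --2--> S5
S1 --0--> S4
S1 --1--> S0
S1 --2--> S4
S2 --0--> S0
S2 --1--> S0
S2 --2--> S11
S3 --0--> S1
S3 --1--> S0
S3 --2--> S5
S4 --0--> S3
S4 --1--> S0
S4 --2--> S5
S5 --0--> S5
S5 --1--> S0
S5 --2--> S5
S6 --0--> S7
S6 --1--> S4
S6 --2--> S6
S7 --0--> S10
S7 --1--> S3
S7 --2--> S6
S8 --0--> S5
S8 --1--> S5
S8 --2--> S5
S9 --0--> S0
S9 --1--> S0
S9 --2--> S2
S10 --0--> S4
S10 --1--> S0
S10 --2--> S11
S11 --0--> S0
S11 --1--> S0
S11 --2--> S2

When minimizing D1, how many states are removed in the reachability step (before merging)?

4

Starting at S4 and following transitions, the reachable set is {S0, S1, S2, S3, S4, S5, S9, S11}. That leaves S6, S7, S8, S10 unreachable — 4 in total.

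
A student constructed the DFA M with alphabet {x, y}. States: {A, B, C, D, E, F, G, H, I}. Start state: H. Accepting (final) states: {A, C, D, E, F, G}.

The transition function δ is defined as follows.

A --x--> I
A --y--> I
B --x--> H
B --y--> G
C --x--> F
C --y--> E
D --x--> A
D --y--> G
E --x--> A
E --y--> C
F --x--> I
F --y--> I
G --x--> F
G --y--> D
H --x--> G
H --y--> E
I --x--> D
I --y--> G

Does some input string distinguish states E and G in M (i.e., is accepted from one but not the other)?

No

Reachable states from the start: {A,C,D,E,F,G,H,I}. Unreachable: {B} — drop them.
Start with accepting vs non-accepting: {A,C,D,E,F,G} | {H,I}.
Split {A,C,D,E,F,G} by δ(·,x) → {C,D,E,G} and {A,F}.
No further refinement is possible. Final partition (3 blocks): {C,D,E,G} | {H,I} | {A,F}.
E and G lie in the same block of the stable partition, so they are equivalent — no string distinguishes them.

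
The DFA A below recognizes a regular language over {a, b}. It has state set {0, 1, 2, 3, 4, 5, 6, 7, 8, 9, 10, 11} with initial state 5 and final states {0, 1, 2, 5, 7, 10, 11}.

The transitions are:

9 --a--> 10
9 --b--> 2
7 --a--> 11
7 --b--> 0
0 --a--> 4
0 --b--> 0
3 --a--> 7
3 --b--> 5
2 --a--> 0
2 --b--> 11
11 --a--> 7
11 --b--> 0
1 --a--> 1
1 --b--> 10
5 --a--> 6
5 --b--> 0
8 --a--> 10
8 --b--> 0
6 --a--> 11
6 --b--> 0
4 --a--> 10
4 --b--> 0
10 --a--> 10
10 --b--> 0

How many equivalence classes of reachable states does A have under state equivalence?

3

Reachable states from the start: {0,4,5,6,7,10,11}. Unreachable: {1,2,3,8,9} — drop them.
P0 = {0,5,7,10,11} | {4,6}.
Refine {0,5,7,10,11} on symbol a: members go to different blocks, giving {7,10,11} and {0,5}.
Stable partition: {7,10,11} | {4,6} | {0,5} — 3 equivalence classes.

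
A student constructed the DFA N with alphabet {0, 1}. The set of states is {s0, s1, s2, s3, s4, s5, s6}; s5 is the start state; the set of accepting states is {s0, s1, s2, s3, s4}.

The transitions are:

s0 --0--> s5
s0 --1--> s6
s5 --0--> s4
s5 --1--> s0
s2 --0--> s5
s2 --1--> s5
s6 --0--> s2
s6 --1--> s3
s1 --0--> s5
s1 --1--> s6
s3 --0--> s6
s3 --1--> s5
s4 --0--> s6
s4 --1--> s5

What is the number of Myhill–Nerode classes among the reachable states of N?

First remove the unreachable states {s1}; 6 states remain.
P0 = {s0,s2,s3,s4} | {s5,s6}.
Stable partition: {s0,s2,s3,s4} | {s5,s6} — 2 equivalence classes.

2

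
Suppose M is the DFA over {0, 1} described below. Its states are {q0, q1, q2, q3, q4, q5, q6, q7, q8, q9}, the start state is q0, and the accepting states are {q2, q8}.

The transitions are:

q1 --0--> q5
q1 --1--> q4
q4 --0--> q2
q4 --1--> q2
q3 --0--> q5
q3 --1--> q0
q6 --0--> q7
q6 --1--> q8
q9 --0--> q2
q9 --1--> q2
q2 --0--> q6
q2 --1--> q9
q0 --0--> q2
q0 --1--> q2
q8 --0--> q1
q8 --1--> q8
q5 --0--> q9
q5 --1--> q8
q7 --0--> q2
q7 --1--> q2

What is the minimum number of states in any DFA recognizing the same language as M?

States {q3} cannot be reached from the start state, so discard them.
Start with accepting vs non-accepting: {q2,q8} | {q0,q1,q4,q5,q6,q7,q9}.
On input 1, block {q2,q8} splits into {q2} and {q8}.
On input 0, block {q0,q1,q4,q5,q6,q7,q9} splits into {q0,q4,q7,q9} and {q1,q5,q6}.
Split {q1,q5,q6} by δ(·,0) → {q5,q6} and {q1}.
No further refinement is possible. Final partition (5 blocks): {q2} | {q0,q4,q7,q9} | {q8} | {q5,q6} | {q1}.

5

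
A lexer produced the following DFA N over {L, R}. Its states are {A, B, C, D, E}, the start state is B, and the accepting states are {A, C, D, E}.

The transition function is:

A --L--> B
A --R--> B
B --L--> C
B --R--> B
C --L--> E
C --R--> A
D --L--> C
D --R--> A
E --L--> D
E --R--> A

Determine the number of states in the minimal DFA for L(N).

3

All states are reachable from the start state.
Initial partition by acceptance: {A,C,D,E} | {B}.
Refine {A,C,D,E} on symbol L: members go to different blocks, giving {C,D,E} and {A}.
The partition is now stable with 3 blocks: {C,D,E} | {B} | {A}.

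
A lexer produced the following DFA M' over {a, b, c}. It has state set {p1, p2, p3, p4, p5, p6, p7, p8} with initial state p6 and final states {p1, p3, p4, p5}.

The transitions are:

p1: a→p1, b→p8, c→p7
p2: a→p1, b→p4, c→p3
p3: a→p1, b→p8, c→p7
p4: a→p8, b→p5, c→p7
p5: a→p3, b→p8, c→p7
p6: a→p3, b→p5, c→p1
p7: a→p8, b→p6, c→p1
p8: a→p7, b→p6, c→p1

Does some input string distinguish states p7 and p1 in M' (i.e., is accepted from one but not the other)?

States {p2,p4} cannot be reached from the start state, so discard them.
Initial partition by acceptance: {p1,p3,p5} | {p6,p7,p8}.
Refine {p6,p7,p8} on symbol a: members go to different blocks, giving {p7,p8} and {p6}.
The partition is now stable with 3 blocks: {p1,p3,p5} | {p7,p8} | {p6}.
p7 and p1 end up in different blocks, so they are distinguishable. For instance, the string 'ε' is accepted from only p1.

Yes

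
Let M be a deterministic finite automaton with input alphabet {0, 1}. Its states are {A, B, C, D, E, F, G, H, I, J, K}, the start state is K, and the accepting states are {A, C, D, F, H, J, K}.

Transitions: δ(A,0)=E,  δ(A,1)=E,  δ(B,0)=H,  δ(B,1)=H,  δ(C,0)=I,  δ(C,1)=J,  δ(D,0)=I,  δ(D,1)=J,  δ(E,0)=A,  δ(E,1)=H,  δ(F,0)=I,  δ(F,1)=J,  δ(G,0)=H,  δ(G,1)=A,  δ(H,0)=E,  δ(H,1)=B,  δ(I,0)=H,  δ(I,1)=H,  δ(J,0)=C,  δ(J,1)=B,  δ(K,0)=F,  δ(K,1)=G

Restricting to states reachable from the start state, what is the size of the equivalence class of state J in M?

Reachable states from the start: {A,B,C,E,F,G,H,I,J,K}. Unreachable: {D} — drop them.
Start with accepting vs non-accepting: {A,C,F,H,J,K} | {B,E,G,I}.
On input 0, block {A,C,F,H,J,K} splits into {A,C,F,H} and {J,K}.
On input 1, block {A,C,F,H} splits into {A,H} and {C,F}.
Stable partition: {A,H} | {B,E,G,I} | {J,K} | {C,F} — 4 equivalence classes.
State J belongs to the block {J,K}, which has 2 states.

2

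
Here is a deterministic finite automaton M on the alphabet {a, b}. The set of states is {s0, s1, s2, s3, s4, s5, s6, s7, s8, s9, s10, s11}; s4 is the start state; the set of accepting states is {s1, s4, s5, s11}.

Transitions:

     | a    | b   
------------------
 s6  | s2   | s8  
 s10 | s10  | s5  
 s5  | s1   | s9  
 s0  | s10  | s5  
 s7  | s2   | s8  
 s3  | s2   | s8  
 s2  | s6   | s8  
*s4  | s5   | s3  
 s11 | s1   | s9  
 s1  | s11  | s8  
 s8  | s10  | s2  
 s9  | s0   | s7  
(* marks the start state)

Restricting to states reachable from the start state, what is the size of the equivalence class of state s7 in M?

All states are reachable from the start state.
Start with accepting vs non-accepting: {s1,s4,s5,s11} | {s0,s2,s3,s6,s7,s8,s9,s10}.
Split {s0,s2,s3,s6,s7,s8,s9,s10} by δ(·,b) → {s2,s3,s6,s7,s8,s9} and {s0,s10}.
Refine {s2,s3,s6,s7,s8,s9} on symbol a: members go to different blocks, giving {s2,s3,s6,s7} and {s8,s9}.
On input b, block {s1,s4,s5,s11} splits into {s1,s5,s11} and {s4}.
Stable partition: {s1,s5,s11} | {s2,s3,s6,s7} | {s0,s10} | {s8,s9} | {s4} — 5 equivalence classes.
State s7 belongs to the block {s2,s3,s6,s7}, which has 4 states.

4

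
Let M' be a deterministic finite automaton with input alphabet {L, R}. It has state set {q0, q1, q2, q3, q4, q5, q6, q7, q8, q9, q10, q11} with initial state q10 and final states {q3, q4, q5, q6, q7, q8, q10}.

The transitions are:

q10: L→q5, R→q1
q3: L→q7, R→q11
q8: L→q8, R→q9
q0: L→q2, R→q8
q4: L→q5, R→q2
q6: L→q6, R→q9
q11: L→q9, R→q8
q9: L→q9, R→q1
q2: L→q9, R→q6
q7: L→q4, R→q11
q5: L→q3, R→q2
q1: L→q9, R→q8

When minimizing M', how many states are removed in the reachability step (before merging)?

BFS from q10 reaches {q1, q2, q3, q4, q5, q6, q7, q8, q9, q10, q11}; the 1 state(s) q0 are never visited.

1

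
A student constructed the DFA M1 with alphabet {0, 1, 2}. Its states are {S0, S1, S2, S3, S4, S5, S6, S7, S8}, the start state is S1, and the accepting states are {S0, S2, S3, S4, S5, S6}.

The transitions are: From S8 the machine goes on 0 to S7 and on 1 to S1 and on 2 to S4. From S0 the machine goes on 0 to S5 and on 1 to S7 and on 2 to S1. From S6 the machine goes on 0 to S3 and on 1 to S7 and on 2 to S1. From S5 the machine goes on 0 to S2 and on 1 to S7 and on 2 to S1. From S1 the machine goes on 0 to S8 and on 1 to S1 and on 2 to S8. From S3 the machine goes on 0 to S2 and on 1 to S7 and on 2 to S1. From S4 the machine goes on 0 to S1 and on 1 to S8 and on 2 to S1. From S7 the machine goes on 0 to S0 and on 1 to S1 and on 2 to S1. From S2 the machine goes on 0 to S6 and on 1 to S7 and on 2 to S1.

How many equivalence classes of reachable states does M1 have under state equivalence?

5

P0 = {S0,S2,S3,S4,S5,S6} | {S1,S7,S8}.
Split {S0,S2,S3,S4,S5,S6} by δ(·,0) → {S0,S2,S3,S5,S6} and {S4}.
Split {S1,S7,S8} by δ(·,0) → {S1,S8} and {S7}.
On input 0, block {S1,S8} splits into {S1} and {S8}.
Stable partition: {S0,S2,S3,S5,S6} | {S1} | {S4} | {S7} | {S8} — 5 equivalence classes.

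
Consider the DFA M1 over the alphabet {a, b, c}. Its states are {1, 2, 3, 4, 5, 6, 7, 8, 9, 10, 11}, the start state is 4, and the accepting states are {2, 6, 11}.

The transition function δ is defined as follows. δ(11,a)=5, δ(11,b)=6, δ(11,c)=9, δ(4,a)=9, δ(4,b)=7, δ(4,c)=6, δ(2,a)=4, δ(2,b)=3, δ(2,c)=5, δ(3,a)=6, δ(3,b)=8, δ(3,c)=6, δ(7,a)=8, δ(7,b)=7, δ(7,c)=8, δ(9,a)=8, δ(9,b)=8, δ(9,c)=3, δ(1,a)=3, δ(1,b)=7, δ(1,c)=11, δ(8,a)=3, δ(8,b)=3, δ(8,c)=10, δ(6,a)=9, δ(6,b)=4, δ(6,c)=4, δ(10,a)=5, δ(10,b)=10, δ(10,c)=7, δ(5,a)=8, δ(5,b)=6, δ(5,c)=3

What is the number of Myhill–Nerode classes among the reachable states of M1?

States {1,2,11} cannot be reached from the start state, so discard them.
Initial partition by acceptance: {6} | {3,4,5,7,8,9,10}.
Refine {3,4,5,7,8,9,10} on symbol a: members go to different blocks, giving {4,5,7,8,9,10} and {3}.
Split {4,5,7,8,9,10} by δ(·,a) → {4,5,7,9,10} and {8}.
Split {4,5,7,9,10} by δ(·,a) → {5,7,9} and {4,10}.
Split {5,7,9} by δ(·,b) → {5} and {7} and {9}.
On input a, block {4,10} splits into {4} and {10}.
Stable partition: {6} | {5} | {3} | {8} | {4} | {7} | {9} | {10} — 8 equivalence classes.

8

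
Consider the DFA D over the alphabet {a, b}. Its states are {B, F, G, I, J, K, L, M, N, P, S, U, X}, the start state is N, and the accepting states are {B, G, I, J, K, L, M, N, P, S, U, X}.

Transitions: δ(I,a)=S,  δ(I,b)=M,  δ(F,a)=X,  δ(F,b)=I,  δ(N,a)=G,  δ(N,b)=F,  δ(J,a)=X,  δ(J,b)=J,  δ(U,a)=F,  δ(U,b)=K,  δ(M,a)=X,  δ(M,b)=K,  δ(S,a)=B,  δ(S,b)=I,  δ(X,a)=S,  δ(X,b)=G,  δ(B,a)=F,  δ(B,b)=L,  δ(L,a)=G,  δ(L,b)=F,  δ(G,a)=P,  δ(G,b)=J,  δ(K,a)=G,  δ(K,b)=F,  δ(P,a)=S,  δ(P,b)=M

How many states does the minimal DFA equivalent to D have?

9

Reachable states from the start: {B,F,G,I,J,K,L,M,N,P,S,X}. Unreachable: {U} — drop them.
Initial partition by acceptance: {B,G,I,J,K,L,M,N,P,S,X} | {F}.
Refine {B,G,I,J,K,L,M,N,P,S,X} on symbol a: members go to different blocks, giving {G,I,J,K,L,M,N,P,S,X} and {B}.
Split {G,I,J,K,L,M,N,P,S,X} by δ(·,a) → {G,I,J,K,L,M,N,P,X} and {S}.
Refine {G,I,J,K,L,M,N,P,X} on symbol a: members go to different blocks, giving {G,J,K,L,M,N} and {I,P,X}.
Refine {G,J,K,L,M,N} on symbol a: members go to different blocks, giving {K,L,N} and {G,J,M}.
Refine {G,J,M} on symbol b: members go to different blocks, giving {G,J} and {M}.
Split {I,P,X} by δ(·,b) → {I,P} and {X}.
Split {G,J} by δ(·,a) → {G} and {J}.
The partition is now stable with 9 blocks: {K,L,N} | {F} | {B} | {S} | {I,P} | {G} | {M} | {X} | {J}.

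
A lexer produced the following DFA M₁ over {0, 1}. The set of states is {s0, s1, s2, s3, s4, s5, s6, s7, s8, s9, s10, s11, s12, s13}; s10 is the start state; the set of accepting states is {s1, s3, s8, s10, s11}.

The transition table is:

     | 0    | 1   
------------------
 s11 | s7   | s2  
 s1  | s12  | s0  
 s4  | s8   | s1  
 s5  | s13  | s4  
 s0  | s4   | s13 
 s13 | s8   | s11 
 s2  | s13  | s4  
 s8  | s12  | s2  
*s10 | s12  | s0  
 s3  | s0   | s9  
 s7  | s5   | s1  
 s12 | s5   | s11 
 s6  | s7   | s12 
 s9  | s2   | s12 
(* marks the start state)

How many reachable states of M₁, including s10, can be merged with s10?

Reachable states from the start: {s0,s1,s2,s4,s5,s7,s8,s10,s11,s12,s13}. Unreachable: {s3,s6,s9} — drop them.
Start with accepting vs non-accepting: {s1,s8,s10,s11} | {s0,s2,s4,s5,s7,s12,s13}.
Split {s0,s2,s4,s5,s7,s12,s13} by δ(·,0) → {s0,s2,s5,s7,s12} and {s4,s13}.
Split {s0,s2,s5,s7,s12} by δ(·,0) → {s0,s2,s5} and {s7,s12}.
The partition is now stable with 4 blocks: {s1,s8,s10,s11} | {s0,s2,s5} | {s4,s13} | {s7,s12}.
State s10 belongs to the block {s1,s8,s10,s11}, which has 4 states.

4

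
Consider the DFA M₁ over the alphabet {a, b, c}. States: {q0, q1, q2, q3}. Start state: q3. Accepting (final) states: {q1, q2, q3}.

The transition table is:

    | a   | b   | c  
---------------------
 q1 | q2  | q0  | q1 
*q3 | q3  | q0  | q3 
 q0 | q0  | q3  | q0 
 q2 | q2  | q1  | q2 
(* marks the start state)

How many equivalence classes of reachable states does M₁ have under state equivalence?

Reachable states from the start: {q0,q3}. Unreachable: {q1,q2} — drop them.
P0 = {q3} | {q0}.
The partition is now stable with 2 blocks: {q3} | {q0}.

2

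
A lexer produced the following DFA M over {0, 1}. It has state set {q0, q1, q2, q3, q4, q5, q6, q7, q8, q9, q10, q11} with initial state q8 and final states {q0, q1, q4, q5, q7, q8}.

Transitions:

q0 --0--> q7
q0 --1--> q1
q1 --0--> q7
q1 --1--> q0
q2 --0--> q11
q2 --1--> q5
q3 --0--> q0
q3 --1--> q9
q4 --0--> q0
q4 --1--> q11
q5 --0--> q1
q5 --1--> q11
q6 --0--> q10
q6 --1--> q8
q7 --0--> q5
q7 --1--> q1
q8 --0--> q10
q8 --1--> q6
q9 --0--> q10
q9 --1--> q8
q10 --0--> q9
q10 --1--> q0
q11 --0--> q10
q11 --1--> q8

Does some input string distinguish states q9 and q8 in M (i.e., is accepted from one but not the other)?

Yes

First remove the unreachable states {q2,q3,q4}; 9 states remain.
P0 = {q0,q1,q5,q7,q8} | {q6,q9,q10,q11}.
Split {q0,q1,q5,q7,q8} by δ(·,0) → {q0,q1,q5,q7} and {q8}.
Split {q0,q1,q5,q7} by δ(·,1) → {q0,q1,q7} and {q5}.
Split {q0,q1,q7} by δ(·,0) → {q0,q1} and {q7}.
Split {q6,q9,q10,q11} by δ(·,1) → {q6,q9,q11} and {q10}.
Stable partition: {q0,q1} | {q6,q9,q11} | {q8} | {q5} | {q7} | {q10} — 6 equivalence classes.
q9 and q8 end up in different blocks, so they are distinguishable. For instance, the string 'ε' is accepted from only q8.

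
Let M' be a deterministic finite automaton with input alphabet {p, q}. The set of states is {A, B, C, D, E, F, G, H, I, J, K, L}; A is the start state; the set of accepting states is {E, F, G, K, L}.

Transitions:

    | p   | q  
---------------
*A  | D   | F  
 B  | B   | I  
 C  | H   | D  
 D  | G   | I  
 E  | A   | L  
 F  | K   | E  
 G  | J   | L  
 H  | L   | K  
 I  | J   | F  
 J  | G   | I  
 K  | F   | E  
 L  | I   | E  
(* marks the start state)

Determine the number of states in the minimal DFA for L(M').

5

Reachable states from the start: {A,D,E,F,G,I,J,K,L}. Unreachable: {B,C,H} — drop them.
Start with accepting vs non-accepting: {E,F,G,K,L} | {A,D,I,J}.
On input p, block {E,F,G,K,L} splits into {E,G,L} and {F,K}.
Split {A,D,I,J} by δ(·,p) → {A,I} and {D,J}.
Split {E,G,L} by δ(·,p) → {E,L} and {G}.
The partition is now stable with 5 blocks: {E,L} | {A,I} | {F,K} | {D,J} | {G}.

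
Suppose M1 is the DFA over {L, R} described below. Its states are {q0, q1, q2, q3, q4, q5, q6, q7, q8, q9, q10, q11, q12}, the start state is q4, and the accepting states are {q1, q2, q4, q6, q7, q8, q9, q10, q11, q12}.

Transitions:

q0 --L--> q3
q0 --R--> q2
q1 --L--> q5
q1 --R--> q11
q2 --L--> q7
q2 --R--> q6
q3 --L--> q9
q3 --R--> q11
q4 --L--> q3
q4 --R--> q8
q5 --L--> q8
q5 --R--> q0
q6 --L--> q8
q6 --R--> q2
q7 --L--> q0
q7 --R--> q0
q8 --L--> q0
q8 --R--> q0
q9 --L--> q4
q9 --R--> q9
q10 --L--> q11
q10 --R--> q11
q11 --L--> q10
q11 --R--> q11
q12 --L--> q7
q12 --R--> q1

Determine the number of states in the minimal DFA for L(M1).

7

States {q1,q5,q12} cannot be reached from the start state, so discard them.
Start with accepting vs non-accepting: {q2,q4,q6,q7,q8,q9,q10,q11} | {q0,q3}.
On input L, block {q2,q4,q6,q7,q8,q9,q10,q11} splits into {q2,q6,q9,q10,q11} and {q4,q7,q8}.
Split {q2,q6,q9,q10,q11} by δ(·,L) → {q2,q6,q9} and {q10,q11}.
On input L, block {q0,q3} splits into {q0} and {q3}.
Refine {q4,q7,q8} on symbol L: members go to different blocks, giving {q7,q8} and {q4}.
Refine {q2,q6,q9} on symbol L: members go to different blocks, giving {q2,q6} and {q9}.
The partition is now stable with 7 blocks: {q2,q6} | {q0} | {q7,q8} | {q10,q11} | {q3} | {q4} | {q9}.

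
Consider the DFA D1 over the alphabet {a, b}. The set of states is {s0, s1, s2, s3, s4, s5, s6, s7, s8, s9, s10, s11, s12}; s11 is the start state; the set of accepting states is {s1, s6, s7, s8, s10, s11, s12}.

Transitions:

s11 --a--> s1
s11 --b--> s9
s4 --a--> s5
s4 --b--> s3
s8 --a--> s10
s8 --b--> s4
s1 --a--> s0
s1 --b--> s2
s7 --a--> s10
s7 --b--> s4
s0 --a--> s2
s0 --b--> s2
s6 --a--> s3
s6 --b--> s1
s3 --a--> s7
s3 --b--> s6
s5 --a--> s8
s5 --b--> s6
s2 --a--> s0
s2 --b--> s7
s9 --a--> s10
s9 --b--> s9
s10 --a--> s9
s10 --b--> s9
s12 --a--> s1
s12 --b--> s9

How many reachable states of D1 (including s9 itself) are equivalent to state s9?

First remove the unreachable states {s12}; 12 states remain.
Initial partition by acceptance: {s1,s6,s7,s8,s10,s11} | {s0,s2,s3,s4,s5,s9}.
Split {s1,s6,s7,s8,s10,s11} by δ(·,a) → {s1,s6,s10} and {s7,s8,s11}.
On input b, block {s1,s6,s10} splits into {s1,s10} and {s6}.
On input a, block {s0,s2,s3,s4,s5,s9} splits into {s0,s2,s4} and {s3,s5} and {s9}.
On input a, block {s1,s10} splits into {s1} and {s10}.
Refine {s0,s2,s4} on symbol a: members go to different blocks, giving {s0,s2} and {s4}.
On input b, block {s0,s2} splits into {s0} and {s2}.
On input a, block {s7,s8,s11} splits into {s7,s8} and {s11}.
No further refinement is possible. Final partition (10 blocks): {s1} | {s0} | {s7,s8} | {s6} | {s3,s5} | {s9} | {s10} | {s4} | {s2} | {s11}.
State s9 belongs to the block {s9}, which has 1 states.

1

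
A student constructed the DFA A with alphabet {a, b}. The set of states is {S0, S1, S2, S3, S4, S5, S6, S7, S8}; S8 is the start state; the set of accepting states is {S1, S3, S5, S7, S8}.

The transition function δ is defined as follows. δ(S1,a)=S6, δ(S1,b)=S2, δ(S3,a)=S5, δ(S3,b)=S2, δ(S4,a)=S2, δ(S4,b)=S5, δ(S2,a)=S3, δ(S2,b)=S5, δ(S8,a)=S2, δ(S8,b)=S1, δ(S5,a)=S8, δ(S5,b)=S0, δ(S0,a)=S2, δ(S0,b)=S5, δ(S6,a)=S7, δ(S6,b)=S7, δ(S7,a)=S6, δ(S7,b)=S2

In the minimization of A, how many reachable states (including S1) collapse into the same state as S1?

2

Reachable states from the start: {S0,S1,S2,S3,S5,S6,S7,S8}. Unreachable: {S4} — drop them.
Initial partition by acceptance: {S1,S3,S5,S7,S8} | {S0,S2,S6}.
On input a, block {S1,S3,S5,S7,S8} splits into {S1,S7,S8} and {S3,S5}.
Refine {S1,S7,S8} on symbol b: members go to different blocks, giving {S1,S7} and {S8}.
Split {S0,S2,S6} by δ(·,a) → {S0} and {S2} and {S6}.
Refine {S3,S5} on symbol a: members go to different blocks, giving {S3} and {S5}.
No further refinement is possible. Final partition (7 blocks): {S1,S7} | {S0} | {S3} | {S8} | {S2} | {S6} | {S5}.
The equivalence class containing S1 is {S1,S7}, of size 2.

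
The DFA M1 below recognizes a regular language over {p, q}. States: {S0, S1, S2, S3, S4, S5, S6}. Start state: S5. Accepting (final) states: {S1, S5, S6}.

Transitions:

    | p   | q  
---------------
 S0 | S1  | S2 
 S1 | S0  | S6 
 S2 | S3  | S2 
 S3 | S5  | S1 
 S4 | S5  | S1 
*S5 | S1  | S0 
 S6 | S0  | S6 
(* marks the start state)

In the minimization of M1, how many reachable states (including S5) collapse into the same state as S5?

1

States {S4} cannot be reached from the start state, so discard them.
P0 = {S1,S5,S6} | {S0,S2,S3}.
On input p, block {S1,S5,S6} splits into {S1,S6} and {S5}.
Split {S0,S2,S3} by δ(·,p) → {S0} and {S2} and {S3}.
Stable partition: {S1,S6} | {S0} | {S5} | {S2} | {S3} — 5 equivalence classes.
State S5 belongs to the block {S5}, which has 1 states.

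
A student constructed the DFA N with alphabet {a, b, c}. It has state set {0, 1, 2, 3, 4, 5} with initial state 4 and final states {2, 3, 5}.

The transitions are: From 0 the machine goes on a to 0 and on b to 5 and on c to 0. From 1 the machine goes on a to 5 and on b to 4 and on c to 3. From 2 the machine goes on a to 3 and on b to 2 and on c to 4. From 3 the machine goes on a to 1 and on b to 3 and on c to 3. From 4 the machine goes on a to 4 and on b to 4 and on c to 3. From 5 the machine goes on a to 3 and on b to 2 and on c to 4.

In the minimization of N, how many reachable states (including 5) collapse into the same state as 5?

2

First remove the unreachable states {0}; 5 states remain.
P0 = {2,3,5} | {1,4}.
Refine {2,3,5} on symbol a: members go to different blocks, giving {2,5} and {3}.
Split {1,4} by δ(·,a) → {1} and {4}.
The partition is now stable with 4 blocks: {2,5} | {1} | {3} | {4}.
State 5 belongs to the block {2,5}, which has 2 states.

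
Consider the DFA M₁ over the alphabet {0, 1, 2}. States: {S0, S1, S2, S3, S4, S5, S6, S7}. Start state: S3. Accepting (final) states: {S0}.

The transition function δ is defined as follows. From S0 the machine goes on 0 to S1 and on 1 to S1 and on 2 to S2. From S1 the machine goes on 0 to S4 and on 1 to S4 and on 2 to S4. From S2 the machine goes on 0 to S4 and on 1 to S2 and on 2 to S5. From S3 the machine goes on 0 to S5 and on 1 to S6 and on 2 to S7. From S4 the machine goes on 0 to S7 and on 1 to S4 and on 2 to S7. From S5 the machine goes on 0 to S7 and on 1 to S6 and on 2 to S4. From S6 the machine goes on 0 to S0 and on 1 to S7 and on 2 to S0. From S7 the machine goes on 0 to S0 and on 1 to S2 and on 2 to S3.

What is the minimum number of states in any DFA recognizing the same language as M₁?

8

All states are reachable from the start state.
Start with accepting vs non-accepting: {S0} | {S1,S2,S3,S4,S5,S6,S7}.
Refine {S1,S2,S3,S4,S5,S6,S7} on symbol 0: members go to different blocks, giving {S1,S2,S3,S4,S5} and {S6,S7}.
On input 0, block {S1,S2,S3,S4,S5} splits into {S1,S2,S3} and {S4,S5}.
Split {S1,S2,S3} by δ(·,1) → {S1} and {S2} and {S3}.
On input 1, block {S6,S7} splits into {S6} and {S7}.
On input 1, block {S4,S5} splits into {S4} and {S5}.
The partition is now stable with 8 blocks: {S0} | {S1} | {S6} | {S4} | {S2} | {S3} | {S7} | {S5}.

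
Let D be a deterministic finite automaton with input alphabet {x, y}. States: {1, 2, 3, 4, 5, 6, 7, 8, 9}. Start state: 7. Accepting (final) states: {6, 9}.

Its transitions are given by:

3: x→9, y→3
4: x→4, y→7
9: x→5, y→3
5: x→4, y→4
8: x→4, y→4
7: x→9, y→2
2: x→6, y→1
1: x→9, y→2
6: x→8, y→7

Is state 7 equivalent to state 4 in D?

P0 = {6,9} | {1,2,3,4,5,7,8}.
On input x, block {1,2,3,4,5,7,8} splits into {1,2,3,7} and {4,5,8}.
Refine {4,5,8} on symbol y: members go to different blocks, giving {5,8} and {4}.
Stable partition: {6,9} | {1,2,3,7} | {5,8} | {4} — 4 equivalence classes.
7 and 4 end up in different blocks, so they are distinguishable. For instance, the string 'x' is accepted from only 7.

No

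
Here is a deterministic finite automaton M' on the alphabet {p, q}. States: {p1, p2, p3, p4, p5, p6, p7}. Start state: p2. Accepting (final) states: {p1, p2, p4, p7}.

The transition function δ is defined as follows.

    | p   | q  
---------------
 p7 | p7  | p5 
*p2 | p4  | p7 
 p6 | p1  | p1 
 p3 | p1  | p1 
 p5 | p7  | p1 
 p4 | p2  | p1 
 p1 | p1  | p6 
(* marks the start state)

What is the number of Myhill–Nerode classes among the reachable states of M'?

3

Reachable states from the start: {p1,p2,p4,p5,p6,p7}. Unreachable: {p3} — drop them.
Start with accepting vs non-accepting: {p1,p2,p4,p7} | {p5,p6}.
On input q, block {p1,p2,p4,p7} splits into {p1,p7} and {p2,p4}.
No further refinement is possible. Final partition (3 blocks): {p1,p7} | {p5,p6} | {p2,p4}.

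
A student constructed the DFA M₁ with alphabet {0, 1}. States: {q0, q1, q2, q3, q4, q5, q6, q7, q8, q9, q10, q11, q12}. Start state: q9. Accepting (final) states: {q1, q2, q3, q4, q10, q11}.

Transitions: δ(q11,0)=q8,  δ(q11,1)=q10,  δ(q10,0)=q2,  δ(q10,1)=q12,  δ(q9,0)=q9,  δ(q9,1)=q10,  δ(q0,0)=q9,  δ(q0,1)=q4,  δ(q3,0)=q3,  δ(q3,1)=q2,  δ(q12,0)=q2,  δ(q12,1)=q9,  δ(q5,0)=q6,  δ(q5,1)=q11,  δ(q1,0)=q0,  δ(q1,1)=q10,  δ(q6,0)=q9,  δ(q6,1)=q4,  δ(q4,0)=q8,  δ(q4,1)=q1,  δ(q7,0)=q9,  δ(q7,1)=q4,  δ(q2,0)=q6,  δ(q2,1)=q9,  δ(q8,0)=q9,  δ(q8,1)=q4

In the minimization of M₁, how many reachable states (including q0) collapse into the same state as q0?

3

First remove the unreachable states {q3,q5,q7,q11}; 9 states remain.
Start with accepting vs non-accepting: {q1,q2,q4,q10} | {q0,q6,q8,q9,q12}.
Refine {q1,q2,q4,q10} on symbol 0: members go to different blocks, giving {q1,q2,q4} and {q10}.
Refine {q1,q2,q4} on symbol 1: members go to different blocks, giving {q1} and {q2} and {q4}.
On input 0, block {q0,q6,q8,q9,q12} splits into {q0,q6,q8,q9} and {q12}.
Refine {q0,q6,q8,q9} on symbol 1: members go to different blocks, giving {q0,q6,q8} and {q9}.
Stable partition: {q1} | {q0,q6,q8} | {q10} | {q2} | {q4} | {q12} | {q9} — 7 equivalence classes.
State q0 belongs to the block {q0,q6,q8}, which has 3 states.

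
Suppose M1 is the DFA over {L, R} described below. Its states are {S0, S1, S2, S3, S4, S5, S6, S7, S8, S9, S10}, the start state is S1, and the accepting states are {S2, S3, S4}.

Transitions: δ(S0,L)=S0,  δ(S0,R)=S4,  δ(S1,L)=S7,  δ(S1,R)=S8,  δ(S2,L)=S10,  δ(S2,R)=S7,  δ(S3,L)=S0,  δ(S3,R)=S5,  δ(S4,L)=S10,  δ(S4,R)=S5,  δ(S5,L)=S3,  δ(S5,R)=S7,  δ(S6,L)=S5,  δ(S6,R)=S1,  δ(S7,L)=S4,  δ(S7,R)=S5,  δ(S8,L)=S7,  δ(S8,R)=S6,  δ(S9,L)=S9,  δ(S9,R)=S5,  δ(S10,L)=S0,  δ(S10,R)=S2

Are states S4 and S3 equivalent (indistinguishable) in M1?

Yes

First remove the unreachable states {S9}; 10 states remain.
P0 = {S2,S3,S4} | {S0,S1,S5,S6,S7,S8,S10}.
On input L, block {S0,S1,S5,S6,S7,S8,S10} splits into {S0,S1,S6,S8,S10} and {S5,S7}.
Split {S0,S1,S6,S8,S10} by δ(·,L) → {S1,S6,S8} and {S0,S10}.
No further refinement is possible. Final partition (4 blocks): {S2,S3,S4} | {S1,S6,S8} | {S5,S7} | {S0,S10}.
S4 and S3 lie in the same block of the stable partition, so they are equivalent — no string distinguishes them.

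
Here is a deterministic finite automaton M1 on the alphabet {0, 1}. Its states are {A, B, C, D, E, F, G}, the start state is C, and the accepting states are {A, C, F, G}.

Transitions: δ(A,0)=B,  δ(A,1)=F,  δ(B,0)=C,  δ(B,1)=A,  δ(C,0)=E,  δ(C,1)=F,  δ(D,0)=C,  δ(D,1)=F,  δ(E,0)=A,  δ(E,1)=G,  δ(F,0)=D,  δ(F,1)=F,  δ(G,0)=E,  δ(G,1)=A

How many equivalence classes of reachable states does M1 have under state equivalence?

2

All states are reachable from the start state.
Start with accepting vs non-accepting: {A,C,F,G} | {B,D,E}.
The partition is now stable with 2 blocks: {A,C,F,G} | {B,D,E}.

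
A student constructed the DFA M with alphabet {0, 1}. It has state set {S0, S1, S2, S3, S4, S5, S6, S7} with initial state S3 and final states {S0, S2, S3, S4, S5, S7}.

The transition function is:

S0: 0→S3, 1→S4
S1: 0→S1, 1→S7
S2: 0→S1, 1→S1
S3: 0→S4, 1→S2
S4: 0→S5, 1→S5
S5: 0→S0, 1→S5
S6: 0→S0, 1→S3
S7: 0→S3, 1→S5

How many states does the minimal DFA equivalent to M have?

Reachable states from the start: {S0,S1,S2,S3,S4,S5,S7}. Unreachable: {S6} — drop them.
P0 = {S0,S2,S3,S4,S5,S7} | {S1}.
On input 0, block {S0,S2,S3,S4,S5,S7} splits into {S0,S3,S4,S5,S7} and {S2}.
Split {S0,S3,S4,S5,S7} by δ(·,1) → {S0,S4,S5,S7} and {S3}.
On input 0, block {S0,S4,S5,S7} splits into {S0,S7} and {S4,S5}.
Refine {S4,S5} on symbol 0: members go to different blocks, giving {S4} and {S5}.
Split {S0,S7} by δ(·,1) → {S0} and {S7}.
The partition is now stable with 7 blocks: {S0} | {S1} | {S2} | {S3} | {S4} | {S5} | {S7}.

7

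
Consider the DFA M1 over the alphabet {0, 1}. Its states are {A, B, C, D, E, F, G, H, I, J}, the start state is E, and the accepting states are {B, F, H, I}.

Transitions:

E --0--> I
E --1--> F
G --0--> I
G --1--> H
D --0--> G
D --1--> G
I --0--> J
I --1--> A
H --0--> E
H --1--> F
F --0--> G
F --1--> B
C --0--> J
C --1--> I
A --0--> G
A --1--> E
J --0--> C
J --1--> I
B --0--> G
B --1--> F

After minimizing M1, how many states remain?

5

Reachable states from the start: {A,B,C,E,F,G,H,I,J}. Unreachable: {D} — drop them.
P0 = {B,F,H,I} | {A,C,E,G,J}.
Refine {B,F,H,I} on symbol 1: members go to different blocks, giving {B,F,H} and {I}.
Refine {A,C,E,G,J} on symbol 0: members go to different blocks, giving {A,C,J} and {E,G}.
On input 0, block {A,C,J} splits into {C,J} and {A}.
Stable partition: {B,F,H} | {C,J} | {I} | {E,G} | {A} — 5 equivalence classes.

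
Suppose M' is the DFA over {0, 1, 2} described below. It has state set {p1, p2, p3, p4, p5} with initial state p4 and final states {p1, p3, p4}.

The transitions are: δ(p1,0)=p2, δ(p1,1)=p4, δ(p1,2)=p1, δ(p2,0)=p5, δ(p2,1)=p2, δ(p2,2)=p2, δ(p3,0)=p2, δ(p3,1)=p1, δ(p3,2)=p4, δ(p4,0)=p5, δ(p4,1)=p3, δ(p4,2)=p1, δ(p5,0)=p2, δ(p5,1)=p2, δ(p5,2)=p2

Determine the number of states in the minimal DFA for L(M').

Every state is reachable, so we keep all 5.
P0 = {p1,p3,p4} | {p2,p5}.
Stable partition: {p1,p3,p4} | {p2,p5} — 2 equivalence classes.

2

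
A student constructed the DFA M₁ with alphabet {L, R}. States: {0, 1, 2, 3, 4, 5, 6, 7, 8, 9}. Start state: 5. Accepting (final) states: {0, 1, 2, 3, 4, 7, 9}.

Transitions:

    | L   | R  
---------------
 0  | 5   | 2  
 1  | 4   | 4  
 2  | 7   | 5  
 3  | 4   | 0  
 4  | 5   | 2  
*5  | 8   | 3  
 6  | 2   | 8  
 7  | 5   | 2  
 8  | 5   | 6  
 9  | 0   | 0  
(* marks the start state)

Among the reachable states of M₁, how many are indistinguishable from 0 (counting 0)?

First remove the unreachable states {1,9}; 8 states remain.
Initial partition by acceptance: {0,2,3,4,7} | {5,6,8}.
Refine {0,2,3,4,7} on symbol L: members go to different blocks, giving {0,4,7} and {2,3}.
Refine {5,6,8} on symbol L: members go to different blocks, giving {5,8} and {6}.
Split {5,8} by δ(·,R) → {5} and {8}.
On input R, block {2,3} splits into {2} and {3}.
The partition is now stable with 6 blocks: {0,4,7} | {5} | {2} | {6} | {8} | {3}.
The equivalence class containing 0 is {0,4,7}, of size 3.

3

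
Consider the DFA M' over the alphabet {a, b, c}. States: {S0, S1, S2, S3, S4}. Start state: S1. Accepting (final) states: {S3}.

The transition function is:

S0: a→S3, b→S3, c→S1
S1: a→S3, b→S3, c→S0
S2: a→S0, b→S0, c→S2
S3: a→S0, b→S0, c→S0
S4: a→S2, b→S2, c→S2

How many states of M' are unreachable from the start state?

Starting at S1 and following transitions, the reachable set is {S0, S1, S3}. That leaves S2, S4 unreachable — 2 in total.

2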